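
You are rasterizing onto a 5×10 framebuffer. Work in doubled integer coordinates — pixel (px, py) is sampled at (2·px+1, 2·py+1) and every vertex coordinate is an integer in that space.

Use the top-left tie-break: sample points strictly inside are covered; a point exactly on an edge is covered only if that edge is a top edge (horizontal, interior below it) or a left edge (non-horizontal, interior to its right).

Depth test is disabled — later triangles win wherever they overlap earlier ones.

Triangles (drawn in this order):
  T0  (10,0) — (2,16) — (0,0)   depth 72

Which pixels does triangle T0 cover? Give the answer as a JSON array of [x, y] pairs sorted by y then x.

T0:
  2·area = 160
  edge (10, 0)→(2, 16): d=(-8,16) right/bottom  bias=-1
  edge (2, 16)→(0, 0): d=(-2,-16) top-left  bias=+0
  edge (0, 0)→(10, 0): d=(10,0) top-left  bias=+0
    (0,0)@(1, 1): e=[136,14,10] → █
    (1,0)@(3, 1): e=[104,46,10] → █
    (2,0)@(5, 1): e=[72,78,10] → █
    (3,0)@(7, 1): e=[40,110,10] → █
    (4,0)@(9, 1): e=[8,142,10] → █
    (0,1)@(1, 3): e=[120,10,30] → █
    (4,1)@(9, 3): e=[-8,138,30] → ·
    (0,2)@(1, 5): e=[104,6,50] → █
    (4,2)@(9, 5): e=[-24,134,50] → ·
    (0,3)@(1, 7): e=[88,2,70] → █
    (3,3)@(7, 7): e=[-8,98,70] → ·
    (0,4)@(1, 9): e=[72,-2,90] → ·
  covered (20 px):
    █ █ █ █ █
    █ █ █ █ ·
    █ █ █ █ ·
    █ █ █ · ·
    · █ █ · ·
    · █ · · ·
    · █ · · ·
    · · · · ·
    · · · · ·
    · · · · ·

Result: [[0,0],[1,0],[2,0],[3,0],[4,0],[0,1],[1,1],[2,1],[3,1],[0,2],[1,2],[2,2],[3,2],[0,3],[1,3],[2,3],[1,4],[2,4],[1,5],[1,6]]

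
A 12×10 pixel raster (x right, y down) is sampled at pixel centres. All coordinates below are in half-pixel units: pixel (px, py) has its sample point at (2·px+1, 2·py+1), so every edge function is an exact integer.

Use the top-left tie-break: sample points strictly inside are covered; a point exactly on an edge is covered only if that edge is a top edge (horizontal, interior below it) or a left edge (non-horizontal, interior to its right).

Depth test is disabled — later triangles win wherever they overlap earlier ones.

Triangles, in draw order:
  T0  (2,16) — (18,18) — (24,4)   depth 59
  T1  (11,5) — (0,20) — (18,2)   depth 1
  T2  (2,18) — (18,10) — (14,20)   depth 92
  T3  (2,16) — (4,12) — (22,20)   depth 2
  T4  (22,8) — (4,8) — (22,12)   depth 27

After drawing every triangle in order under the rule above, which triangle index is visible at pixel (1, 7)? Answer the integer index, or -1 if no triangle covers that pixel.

T0:
  2·area = 236  (B↔C swapped to make it positive)
  edge (2, 16)→(24, 4): d=(22,-12) top-left  bias=+0
  edge (24, 4)→(18, 18): d=(-6,14) right/bottom  bias=-1
  edge (18, 18)→(2, 16): d=(-16,-2) top-left  bias=+0
    (11,2)@(23, 5): e=[10,8,218] → #
    (9,3)@(19, 7): e=[6,52,178] → #
    (10,3)@(21, 7): e=[30,24,182] → #
    (11,3)@(23, 7): e=[54,-4,186] → ·
    (7,4)@(15, 9): e=[2,96,138] → #
    (8,4)@(17, 9): e=[26,68,142] → #
    (11,4)@(23, 9): e=[98,-16,154] → ·
    (6,5)@(13, 11): e=[22,112,102] → #
    (10,5)@(21, 11): e=[118,0,118] → ·  [on edge]
    (4,6)@(9, 13): e=[18,156,62] → #
    (5,6)@(11, 13): e=[42,128,66] → #
    (10,6)@(21, 13): e=[162,-12,86] → ·
  covered (29 px):
    · · · · · · · · · · · ·
    · · · · · · · · · · · ·
    · · · · · · · · · · · #
    · · · · · · · · · # # ·
    · · · · · · · # # # # ·
    · · · · · · # # # # · ·
    · · · · # # # # # # · ·
    · · # # # # # # # # · ·
    · · · · · # # # # · · ·
    · · · · · · · · · · · ·
T1:
  2·area = 72  (B↔C swapped to make it positive)
  edge (11, 5)→(18, 2): d=(7,-3) top-left  bias=+0
  edge (18, 2)→(0, 20): d=(-18,18) right/bottom  bias=-1
  edge (0, 20)→(11, 5): d=(11,-15) top-left  bias=+0
    (9,0)@(19, 1): e=[-4,0,76] → ·  [on edge]
    (8,1)@(17, 3): e=[4,0,68] → ·  [on edge]
    (5,2)@(11, 5): e=[0,72,0] → #  [on edge]
    (6,2)@(13, 5): e=[6,36,30] → #
    (7,2)@(15, 5): e=[12,0,60] → ·  [on edge]
    (5,3)@(11, 7): e=[14,36,22] → #
    (6,3)@(13, 7): e=[20,0,52] → ·  [on edge]
    (4,4)@(9, 9): e=[22,36,14] → #
    (5,4)@(11, 9): e=[28,0,44] → ·  [on edge]
    (3,5)@(7, 11): e=[30,36,6] → #
    (4,5)@(9, 11): e=[36,0,36] → ·  [on edge]
    (3,6)@(7, 13): e=[44,0,28] → ·  [on edge]
    (2,7)@(5, 15): e=[52,0,20] → ·  [on edge]
    (1,8)@(3, 17): e=[60,0,12] → ·  [on edge]
    (0,9)@(1, 19): e=[68,0,4] → ·  [on edge]
  covered (5 px):
    · · · · · · · · · · · ·
    · · · · · · · · · · · ·
    · · · · · # # · · · · ·
    · · · · · # · · · · · ·
    · · · · # · · · · · · ·
    · · · # · · · · · · · ·
    · · · · · · · · · · · ·
    · · · · · · · · · · · ·
    · · · · · · · · · · · ·
    · · · · · · · · · · · ·
T2:
  2·area = 128
  edge (2, 18)→(18, 10): d=(16,-8) top-left  bias=+0
  edge (18, 10)→(14, 20): d=(-4,10) right/bottom  bias=-1
  edge (14, 20)→(2, 18): d=(-12,-2) top-left  bias=+0
    (8,5)@(17, 11): e=[8,6,114] → #
    (9,5)@(19, 11): e=[24,-14,118] → ·
    (6,6)@(13, 13): e=[8,38,82] → #
    (7,6)@(15, 13): e=[24,18,86] → #
    (8,6)@(17, 13): e=[40,-2,90] → ·
    (4,7)@(9, 15): e=[8,70,50] → #
    (5,7)@(11, 15): e=[24,50,54] → #
    (8,7)@(17, 15): e=[72,-10,66] → ·
    (2,8)@(5, 17): e=[8,102,18] → #
    (3,8)@(7, 17): e=[24,82,22] → #
    (8,8)@(17, 17): e=[104,-18,42] → ·
    (2,9)@(5, 19): e=[40,94,-6] → ·
  covered (16 px):
    · · · · · · · · · · · ·
    · · · · · · · · · · · ·
    · · · · · · · · · · · ·
    · · · · · · · · · · · ·
    · · · · · · · · · · · ·
    · · · · · · · · # · · ·
    · · · · · · # # · · · ·
    · · · · # # # # · · · ·
    · · # # # # # # · · · ·
    · · · · # # # · · · · ·
T3:
  2·area = 88
  edge (2, 16)→(4, 12): d=(2,-4) top-left  bias=+0
  edge (4, 12)→(22, 20): d=(18,8) right/bottom  bias=-1
  edge (22, 20)→(2, 16): d=(-20,-4) top-left  bias=+0
    (2,6)@(5, 13): e=[6,10,72] → #
    (3,6)@(7, 13): e=[14,-6,80] → ·
    (1,7)@(3, 15): e=[2,62,24] → #
    (3,7)@(7, 15): e=[18,30,40] → #
    (4,7)@(9, 15): e=[26,14,48] → #
    (5,7)@(11, 15): e=[34,-2,56] → ·
    (1,8)@(3, 17): e=[6,98,-16] → ·
    (2,8)@(5, 17): e=[14,82,-8] → ·
    (3,8)@(7, 17): e=[22,66,0] → #  [on edge]
    (5,8)@(11, 17): e=[38,34,16] → #
    (6,8)@(13, 17): e=[46,18,24] → #
    (7,8)@(15, 17): e=[54,2,32] → #
    (8,9)@(17, 19): e=[66,22,0] → #  [on edge]
  covered (12 px):
    · · · · · · · · · · · ·
    · · · · · · · · · · · ·
    · · · · · · · · · · · ·
    · · · · · · · · · · · ·
    · · · · · · · · · · · ·
    · · · · · · · · · · · ·
    · · # · · · · · · · · ·
    · # # # # · · · · · · ·
    · · · # # # # # · · · ·
    · · · · · · · · # # · ·
T4:
  2·area = 72  (B↔C swapped to make it positive)
  edge (22, 8)→(22, 12): d=(0,4) right/bottom  bias=-1
  edge (22, 12)→(4, 8): d=(-18,-4) top-left  bias=+0
  edge (4, 8)→(22, 8): d=(18,0) top-left  bias=+0
    (4,4)@(9, 9): e=[52,2,18] → #
    (5,4)@(11, 9): e=[44,10,18] → #
    (6,4)@(13, 9): e=[36,18,18] → #
    (7,4)@(15, 9): e=[28,26,18] → #
    (8,4)@(17, 9): e=[20,34,18] → #
    (9,4)@(19, 9): e=[12,42,18] → #
    (10,4)@(21, 9): e=[4,50,18] → #
    (11,4)@(23, 9): e=[-4,58,18] → ·
    (4,5)@(9, 11): e=[52,-34,54] → ·
    (5,5)@(11, 11): e=[44,-26,54] → ·
    (6,5)@(13, 11): e=[36,-18,54] → ·
    (7,5)@(15, 11): e=[28,-10,54] → ·
  covered (9 px):
    · · · · · · · · · · · ·
    · · · · · · · · · · · ·
    · · · · · · · · · · · ·
    · · · · · · · · · · · ·
    · · · · # # # # # # # ·
    · · · · · · · · · # # ·
    · · · · · · · · · · · ·
    · · · · · · · · · · · ·
    · · · · · · · · · · · ·
    · · · · · · · · · · · ·

Z-buffer (winner per pixel, '.' = empty):
  . . . . . . . . . . . .
  . . . . . . . . . . . .
  . . . . . 1 1 . . . . 0
  . . . . . 1 . . . 0 0 .
  . . . . 4 4 4 4 4 4 4 .
  . . . 1 . . 0 0 2 4 4 .
  . . 3 . 0 0 2 2 0 0 . .
  . 3 3 3 3 2 2 2 0 0 . .
  . . 2 3 3 3 3 3 0 . . .
  . . . . 2 2 2 . 3 3 . .

Final: 3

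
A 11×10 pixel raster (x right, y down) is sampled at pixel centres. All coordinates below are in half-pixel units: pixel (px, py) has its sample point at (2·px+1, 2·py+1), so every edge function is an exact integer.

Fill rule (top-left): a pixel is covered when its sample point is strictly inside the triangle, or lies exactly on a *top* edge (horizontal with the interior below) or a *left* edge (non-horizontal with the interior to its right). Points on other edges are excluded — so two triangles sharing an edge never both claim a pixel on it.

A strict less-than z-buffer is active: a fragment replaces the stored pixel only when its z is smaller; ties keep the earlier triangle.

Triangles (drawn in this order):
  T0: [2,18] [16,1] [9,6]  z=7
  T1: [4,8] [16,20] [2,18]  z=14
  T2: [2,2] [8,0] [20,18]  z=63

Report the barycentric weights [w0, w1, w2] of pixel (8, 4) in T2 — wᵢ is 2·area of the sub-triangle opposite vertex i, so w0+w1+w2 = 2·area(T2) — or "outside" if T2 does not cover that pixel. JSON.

T0:
  2·area = 49  (B↔C swapped to make it positive)
  edge (2, 18)→(9, 6): d=(7,-12) top-left  bias=+0
  edge (9, 6)→(16, 1): d=(7,-5) top-left  bias=+0
  edge (16, 1)→(2, 18): d=(-14,17) right/bottom  bias=-1
    (5,2)@(11, 5): e=[17,3,29] → █
    (6,2)@(13, 5): e=[41,13,-5] → ·
    (4,3)@(9, 7): e=[7,7,35] → █
    (6,3)@(13, 7): e=[55,27,-33] → ·
    (4,4)@(9, 9): e=[21,21,7] → █
    (5,4)@(11, 9): e=[45,31,-27] → ·
    (3,5)@(7, 11): e=[11,25,13] → █
    (4,5)@(9, 11): e=[35,35,-21] → ·
    (2,6)@(5, 13): e=[1,29,19] → █
    (3,6)@(7, 13): e=[25,39,-15] → ·
    (2,7)@(5, 15): e=[15,43,-9] → ·
  covered (6 px):
    · · · · · · · · · · ·
    · · · · · · · · · · ·
    · · · · · █ · · · · ·
    · · · · █ █ · · · · ·
    · · · · █ · · · · · ·
    · · · █ · · · · · · ·
    · · █ · · · · · · · ·
    · · · · · · · · · · ·
    · · · · · · · · · · ·
    · · · · · · · · · · ·
T1:
  2·area = 144
  edge (4, 8)→(16, 20): d=(12,12) right/bottom  bias=-1
  edge (16, 20)→(2, 18): d=(-14,-2) top-left  bias=+0
  edge (2, 18)→(4, 8): d=(2,-10) top-left  bias=+0
    (2,1)@(5, 3): e=[-72,216,0] → ·  [on edge]
    (0,2)@(1, 5): e=[0,180,-36] → ·  [on edge]
    (1,3)@(3, 7): e=[0,156,-12] → ·  [on edge]
    (2,4)@(5, 9): e=[0,132,12] → ·  [on edge]
    (2,5)@(5, 11): e=[24,104,16] → █
    (3,5)@(7, 11): e=[0,108,36] → ·  [on edge]
    (1,6)@(3, 13): e=[72,72,0] → █  [on edge]
    (3,6)@(7, 13): e=[24,80,40] → █
    (4,6)@(9, 13): e=[0,84,60] → ·  [on edge]
    (1,7)@(3, 15): e=[96,44,4] → █
    (4,7)@(9, 15): e=[24,56,64] → █
    (5,7)@(11, 15): e=[0,60,84] → ·  [on edge]
    (6,8)@(13, 17): e=[0,36,108] → ·  [on edge]
    (4,9)@(9, 19): e=[72,0,72] → █  [on edge]
    (7,9)@(15, 19): e=[0,12,132] → ·  [on edge]
  covered (16 px):
    · · · · · · · · · · ·
    · · · · · · · · · · ·
    · · · · · · · · · · ·
    · · · · · · · · · · ·
    · · · · · · · · · · ·
    · · █ · · · · · · · ·
    · █ █ █ · · · · · · ·
    · █ █ █ █ · · · · · ·
    · █ █ █ █ █ · · · · ·
    · · · · █ █ █ · · · ·
T2:
  2·area = 132
  edge (2, 2)→(8, 0): d=(6,-2) top-left  bias=+0
  edge (8, 0)→(20, 18): d=(12,18) right/bottom  bias=-1
  edge (20, 18)→(2, 2): d=(-18,-16) top-left  bias=+0
    (2,0)@(5, 1): e=[0,66,66] → █  [on edge]
    (3,0)@(7, 1): e=[4,30,98] → █
    (4,0)@(9, 1): e=[8,-6,130] → ·
    (2,1)@(5, 3): e=[12,90,30] → █
    (4,1)@(9, 3): e=[20,18,94] → █
    (5,1)@(11, 3): e=[24,-18,126] → ·
    (2,2)@(5, 5): e=[24,114,-6] → ·
    (3,2)@(7, 5): e=[28,78,26] → █
    (5,2)@(11, 5): e=[36,6,90] → █
    (6,2)@(13, 5): e=[40,-30,122] → ·
    (3,3)@(7, 7): e=[40,102,-10] → ·
    (4,3)@(9, 7): e=[44,66,22] → █
  covered (17 px):
    · · █ █ · · · · · · ·
    · · █ █ █ · · · · · ·
    · · · █ █ █ · · · · ·
    · · · · █ █ · · · · ·
    · · · · · █ █ · · · ·
    · · · · · · █ █ · · ·
    · · · · · · · █ · · ·
    · · · · · · · · █ · ·
    · · · · · · · · · █ ·
    · · · · · · · · · · ·

Result: "outside"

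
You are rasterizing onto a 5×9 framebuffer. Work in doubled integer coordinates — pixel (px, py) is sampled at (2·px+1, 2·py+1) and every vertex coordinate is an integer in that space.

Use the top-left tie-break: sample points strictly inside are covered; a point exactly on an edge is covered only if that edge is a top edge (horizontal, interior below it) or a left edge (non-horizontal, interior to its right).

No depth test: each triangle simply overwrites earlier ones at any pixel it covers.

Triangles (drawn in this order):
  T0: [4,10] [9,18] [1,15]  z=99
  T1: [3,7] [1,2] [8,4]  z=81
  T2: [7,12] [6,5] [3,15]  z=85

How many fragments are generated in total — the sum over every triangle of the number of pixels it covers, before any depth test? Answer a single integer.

T0:
  2·area = 49
  edge (4, 10)→(9, 18): d=(5,8) right/bottom  bias=-1
  edge (9, 18)→(1, 15): d=(-8,-3) top-left  bias=+0
  edge (1, 15)→(4, 10): d=(3,-5) top-left  bias=+0
    (3,2)@(7, 5): e=[-49,98,0] → ·  [on edge]
    (1,6)@(3, 13): e=[23,22,4] → █
    (2,6)@(5, 13): e=[7,28,14] → █
    (3,6)@(7, 13): e=[-9,34,24] → ·
    (0,7)@(1, 15): e=[49,0,0] → █  [on edge]
    (3,7)@(7, 15): e=[1,18,30] → █
    (4,7)@(9, 15): e=[-15,24,40] → ·
    (0,8)@(1, 17): e=[59,-16,6] → ·
    (1,8)@(3, 17): e=[43,-10,16] → ·
    (2,8)@(5, 17): e=[27,-4,26] → ·
    (3,8)@(7, 17): e=[11,2,36] → █
    (4,8)@(9, 17): e=[-5,8,46] → ·
  covered (7 px):
    · · · · ·
    · · · · ·
    · · · · ·
    · · · · ·
    · · · · ·
    · · · · ·
    · █ █ · ·
    █ █ █ █ ·
    · · · █ ·
T1:
  2·area = 31
  edge (3, 7)→(1, 2): d=(-2,-5) top-left  bias=+0
  edge (1, 2)→(8, 4): d=(7,2) right/bottom  bias=-1
  edge (8, 4)→(3, 7): d=(-5,3) right/bottom  bias=-1
    (1,1)@(3, 3): e=[8,3,20] → █
    (2,1)@(5, 3): e=[18,-1,14] → ·
    (1,2)@(3, 5): e=[4,17,10] → █
    (2,2)@(5, 5): e=[14,13,4] → █
    (3,2)@(7, 5): e=[24,9,-2] → ·
    (1,3)@(3, 7): e=[0,31,0] → ·  [on edge]
    (2,3)@(5, 7): e=[10,27,-6] → ·
    (3,8)@(7, 17): e=[0,93,-62] → ·  [on edge]
  covered (3 px):
    · · · · ·
    · █ · · ·
    · █ █ · ·
    · · · · ·
    · · · · ·
    · · · · ·
    · · · · ·
    · · · · ·
    · · · · ·
T2:
  2·area = 31  (B↔C swapped to make it positive)
  edge (7, 12)→(3, 15): d=(-4,3) right/bottom  bias=-1
  edge (3, 15)→(6, 5): d=(3,-10) top-left  bias=+0
  edge (6, 5)→(7, 12): d=(1,7) right/bottom  bias=-1
    (2,4)@(5, 9): e=[18,2,11] → █
    (3,4)@(7, 9): e=[12,22,-3] → ·
    (2,5)@(5, 11): e=[10,8,13] → █
    (3,5)@(7, 11): e=[4,28,-1] → ·
    (2,6)@(5, 13): e=[2,14,15] → █
    (3,6)@(7, 13): e=[-4,34,1] → ·
    (1,7)@(3, 15): e=[0,0,31] → ·  [on edge]
    (2,7)@(5, 15): e=[-6,20,17] → ·
  covered (3 px):
    · · · · ·
    · · · · ·
    · · · · ·
    · · · · ·
    · · █ · ·
    · · █ · ·
    · · █ · ·
    · · · · ·
    · · · · ·

Result: 13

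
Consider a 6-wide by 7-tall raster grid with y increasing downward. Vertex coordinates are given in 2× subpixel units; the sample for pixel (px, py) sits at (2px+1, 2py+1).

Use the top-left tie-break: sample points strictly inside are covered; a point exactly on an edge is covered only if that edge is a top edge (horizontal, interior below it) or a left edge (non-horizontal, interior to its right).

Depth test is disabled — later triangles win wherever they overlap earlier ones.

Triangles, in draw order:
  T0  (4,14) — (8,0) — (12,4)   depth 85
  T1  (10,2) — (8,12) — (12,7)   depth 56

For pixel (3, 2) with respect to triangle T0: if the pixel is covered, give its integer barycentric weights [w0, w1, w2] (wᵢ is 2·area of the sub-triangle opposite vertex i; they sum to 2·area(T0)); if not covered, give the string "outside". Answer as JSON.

T0:
  2·area = 72
  edge (4, 14)→(8, 0): d=(4,-14) top-left  bias=+0
  edge (8, 0)→(12, 4): d=(4,4) right/bottom  bias=-1
  edge (12, 4)→(4, 14): d=(-8,10) right/bottom  bias=-1
    (4,0)@(9, 1): e=[18,0,54] → ·  [on edge]
    (4,1)@(9, 3): e=[26,8,38] → █
    (5,1)@(11, 3): e=[54,0,18] → ·  [on edge]
    (3,2)@(7, 5): e=[6,24,42] → █
    (5,2)@(11, 5): e=[62,8,2] → █
    (3,3)@(7, 7): e=[14,32,26] → █
    (5,3)@(11, 7): e=[70,16,-14] → ·
    (3,4)@(7, 9): e=[22,40,10] → █
    (4,4)@(9, 9): e=[50,32,-10] → ·
    (2,5)@(5, 11): e=[2,56,14] → █
    (3,5)@(7, 11): e=[30,48,-6] → ·
    (2,6)@(5, 13): e=[10,64,-2] → ·
  covered (8 px):
    · · · · · ·
    · · · · █ ·
    · · · █ █ █
    · · · █ █ ·
    · · · █ · ·
    · · █ · · ·
    · · · · · ·
T1:
  2·area = 30  (B↔C swapped to make it positive)
  edge (10, 2)→(12, 7): d=(2,5) right/bottom  bias=-1
  edge (12, 7)→(8, 12): d=(-4,5) right/bottom  bias=-1
  edge (8, 12)→(10, 2): d=(2,-10) top-left  bias=+0
    (5,2)@(11, 5): e=[1,13,16] → █
    (4,3)@(9, 7): e=[15,15,0] → █  [on edge]
    (4,4)@(9, 9): e=[19,7,4] → █
    (5,4)@(11, 9): e=[9,-3,24] → ·
    (4,5)@(9, 11): e=[23,-1,8] → ·
  covered (4 px):
    · · · · · ·
    · · · · · ·
    · · · · · █
    · · · · █ █
    · · · · █ ·
    · · · · · ·
    · · · · · ·

Result: [24,42,6]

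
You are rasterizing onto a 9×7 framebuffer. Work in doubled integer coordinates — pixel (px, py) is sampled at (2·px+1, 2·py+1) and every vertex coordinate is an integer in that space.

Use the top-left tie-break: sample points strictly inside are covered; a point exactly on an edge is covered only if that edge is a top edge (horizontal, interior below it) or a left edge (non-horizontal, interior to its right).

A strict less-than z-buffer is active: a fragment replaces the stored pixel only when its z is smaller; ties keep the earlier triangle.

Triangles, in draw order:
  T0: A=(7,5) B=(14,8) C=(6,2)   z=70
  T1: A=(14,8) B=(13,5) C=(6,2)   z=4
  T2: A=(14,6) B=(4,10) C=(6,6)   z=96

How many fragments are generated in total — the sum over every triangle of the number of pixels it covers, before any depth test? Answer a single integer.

T0:
  2·area = 18  (B↔C swapped to make it positive)
  edge (7, 5)→(6, 2): d=(-1,-3) top-left  bias=+0
  edge (6, 2)→(14, 8): d=(8,6) right/bottom  bias=-1
  edge (14, 8)→(7, 5): d=(-7,-3) top-left  bias=+0
    (3,1)@(7, 3): e=[2,2,14] → █
    (4,1)@(9, 3): e=[8,-10,20] → ·
    (3,2)@(7, 5): e=[0,18,0] → █  [on edge]
    (4,2)@(9, 5): e=[6,6,6] → █
    (5,2)@(11, 5): e=[12,-6,12] → ·
    (3,3)@(7, 7): e=[-2,34,-14] → ·
    (4,3)@(9, 7): e=[4,22,-8] → ·
    (4,5)@(9, 11): e=[0,54,-36] → ·  [on edge]
  covered (3 px):
    · · · · · · · · ·
    · · · █ · · · · ·
    · · · █ █ · · · ·
    · · · · · · · · ·
    · · · · · · · · ·
    · · · · · · · · ·
    · · · · · · · · ·
T1:
  2·area = 18  (B↔C swapped to make it positive)
  edge (14, 8)→(6, 2): d=(-8,-6) top-left  bias=+0
  edge (6, 2)→(13, 5): d=(7,3) right/bottom  bias=-1
  edge (13, 5)→(14, 8): d=(1,3) right/bottom  bias=-1
    (5,2)@(11, 5): e=[6,6,6] → █
    (6,2)@(13, 5): e=[18,0,0] → ·  [on edge]
    (5,3)@(11, 7): e=[-10,20,8] → ·
    (6,3)@(13, 7): e=[2,14,2] → █
    (7,3)@(15, 7): e=[14,8,-4] → ·
    (6,4)@(13, 9): e=[-14,28,4] → ·
    (7,5)@(15, 11): e=[-18,36,0] → ·  [on edge]
  covered (2 px):
    · · · · · · · · ·
    · · · · · · · · ·
    · · · · · █ · · ·
    · · · · · · █ · ·
    · · · · · · · · ·
    · · · · · · · · ·
    · · · · · · · · ·
T2:
  2·area = 32
  edge (14, 6)→(4, 10): d=(-10,4) right/bottom  bias=-1
  edge (4, 10)→(6, 6): d=(2,-4) top-left  bias=+0
  edge (6, 6)→(14, 6): d=(8,0) top-left  bias=+0
    (3,3)@(7, 7): e=[18,6,8] → █
    (4,3)@(9, 7): e=[10,14,8] → █
    (5,3)@(11, 7): e=[2,22,8] → █
    (6,3)@(13, 7): e=[-6,30,8] → ·
    (2,4)@(5, 9): e=[6,2,24] → █
    (3,4)@(7, 9): e=[-2,10,24] → ·
    (4,4)@(9, 9): e=[-10,18,24] → ·
    (5,4)@(11, 9): e=[-18,26,24] → ·
    (2,5)@(5, 11): e=[-14,6,40] → ·
  covered (4 px):
    · · · · · · · · ·
    · · · · · · · · ·
    · · · · · · · · ·
    · · · █ █ █ · · ·
    · · █ · · · · · ·
    · · · · · · · · ·
    · · · · · · · · ·

Final: 9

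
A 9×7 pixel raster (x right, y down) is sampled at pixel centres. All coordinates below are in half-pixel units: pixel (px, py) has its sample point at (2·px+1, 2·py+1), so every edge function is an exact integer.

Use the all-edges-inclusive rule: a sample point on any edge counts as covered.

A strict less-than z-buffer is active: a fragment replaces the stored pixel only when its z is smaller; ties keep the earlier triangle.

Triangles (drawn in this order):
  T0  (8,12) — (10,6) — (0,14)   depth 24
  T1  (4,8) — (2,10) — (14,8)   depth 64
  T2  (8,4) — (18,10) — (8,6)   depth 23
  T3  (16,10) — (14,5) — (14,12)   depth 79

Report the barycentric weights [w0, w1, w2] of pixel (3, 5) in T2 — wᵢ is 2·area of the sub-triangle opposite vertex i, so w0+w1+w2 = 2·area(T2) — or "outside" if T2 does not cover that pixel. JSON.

T0:
  2·area = 44  (B↔C swapped to make it positive)
  edge (8, 12)→(0, 14): d=(-8,2) inclusive
  edge (0, 14)→(10, 6): d=(10,-8) inclusive
  edge (10, 6)→(8, 12): d=(-2,6) inclusive
    (5,1)@(11, 3): e=[66,-22,0] → ·  [on edge]
    (4,3)@(9, 7): e=[38,2,4] → #
    (5,3)@(11, 7): e=[34,18,-8] → ·
    (3,4)@(7, 9): e=[26,6,12] → #
    (4,4)@(9, 9): e=[22,22,0] → #  [on edge]
    (5,4)@(11, 9): e=[18,38,-12] → ·
    (2,5)@(5, 11): e=[14,10,20] → #
    (4,5)@(9, 11): e=[6,42,-4] → ·
    (1,6)@(3, 13): e=[2,14,28] → #
    (2,6)@(5, 13): e=[-2,30,16] → ·
    (3,6)@(7, 13): e=[-6,46,4] → ·
  covered (6 px):
    · · · · · · · · ·
    · · · · · · · · ·
    · · · · · · · · ·
    · · · · # · · · ·
    · · · # # · · · ·
    · · # # · · · · ·
    · # · · · · · · ·
T1:
  2·area = 20  (B↔C swapped to make it positive)
  edge (4, 8)→(14, 8): d=(10,0) inclusive
  edge (14, 8)→(2, 10): d=(-12,2) inclusive
  edge (2, 10)→(4, 8): d=(2,-2) inclusive
    (5,0)@(11, 1): e=[-70,90,0] → ·  [on edge]
    (4,1)@(9, 3): e=[-50,70,0] → ·  [on edge]
    (3,2)@(7, 5): e=[-30,50,0] → ·  [on edge]
    (2,3)@(5, 7): e=[-10,30,0] → ·  [on edge]
    (1,4)@(3, 9): e=[10,10,0] → #  [on edge]
    (2,4)@(5, 9): e=[10,6,4] → #
    (3,4)@(7, 9): e=[10,2,8] → #
    (4,4)@(9, 9): e=[10,-2,12] → ·
    (0,5)@(1, 11): e=[30,-10,0] → ·  [on edge]
    (1,5)@(3, 11): e=[30,-14,4] → ·
    (2,5)@(5, 11): e=[30,-18,8] → ·
    (3,5)@(7, 11): e=[30,-22,12] → ·
  covered (3 px):
    · · · · · · · · ·
    · · · · · · · · ·
    · · · · · · · · ·
    · · · · · · · · ·
    · # # # · · · · ·
    · · · · · · · · ·
    · · · · · · · · ·
T2:
  2·area = 20
  edge (8, 4)→(18, 10): d=(10,6) inclusive
  edge (18, 10)→(8, 6): d=(-10,-4) inclusive
  edge (8, 6)→(8, 4): d=(0,-2) inclusive
    (1,0)@(3, 1): e=[0,30,-10] → ·  [on edge]
    (4,2)@(9, 5): e=[4,14,2] → #
    (5,2)@(11, 5): e=[-8,22,6] → ·
    (4,3)@(9, 7): e=[24,-6,2] → ·
    (5,3)@(11, 7): e=[12,2,6] → #
    (6,3)@(13, 7): e=[0,10,10] → #  [on edge]
    (7,3)@(15, 7): e=[-12,18,14] → ·
    (5,4)@(11, 9): e=[32,-18,6] → ·
    (6,4)@(13, 9): e=[20,-10,10] → ·
  covered (3 px):
    · · · · · · · · ·
    · · · · · · · · ·
    · · · · # · · · ·
    · · · · · # # · ·
    · · · · · · · · ·
    · · · · · · · · ·
    · · · · · · · · ·
T3:
  2·area = 14  (B↔C swapped to make it positive)
  edge (16, 10)→(14, 12): d=(-2,2) inclusive
  edge (14, 12)→(14, 5): d=(0,-7) inclusive
  edge (14, 5)→(16, 10): d=(2,5) inclusive
    (7,4)@(15, 9): e=[4,7,3] → #
    (8,4)@(17, 9): e=[0,21,-7] → ·  [on edge]
    (7,5)@(15, 11): e=[0,7,7] → #  [on edge]
    (8,5)@(17, 11): e=[-4,21,-3] → ·
    (6,6)@(13, 13): e=[0,-7,21] → ·  [on edge]
    (7,6)@(15, 13): e=[-4,7,11] → ·
  covered (2 px):
    · · · · · · · · ·
    · · · · · · · · ·
    · · · · · · · · ·
    · · · · · · · · ·
    · · · · · · · # ·
    · · · · · · · # ·
    · · · · · · · · ·

Final: "outside"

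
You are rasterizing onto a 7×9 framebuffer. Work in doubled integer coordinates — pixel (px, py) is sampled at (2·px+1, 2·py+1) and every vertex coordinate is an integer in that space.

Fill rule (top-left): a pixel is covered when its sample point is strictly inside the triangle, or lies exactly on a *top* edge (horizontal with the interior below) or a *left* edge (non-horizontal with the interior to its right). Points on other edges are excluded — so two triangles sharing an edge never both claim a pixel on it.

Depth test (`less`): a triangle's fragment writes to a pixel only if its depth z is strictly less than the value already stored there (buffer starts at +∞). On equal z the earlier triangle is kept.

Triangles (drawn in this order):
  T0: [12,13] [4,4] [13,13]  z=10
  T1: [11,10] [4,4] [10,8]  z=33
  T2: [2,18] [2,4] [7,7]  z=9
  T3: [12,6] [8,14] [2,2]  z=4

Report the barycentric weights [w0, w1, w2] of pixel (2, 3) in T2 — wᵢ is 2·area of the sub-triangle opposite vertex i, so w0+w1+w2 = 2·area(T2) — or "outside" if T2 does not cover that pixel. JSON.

T0:
  2·area = 9
  edge (12, 13)→(4, 4): d=(-8,-9) top-left  bias=+0
  edge (4, 4)→(13, 13): d=(9,9) right/bottom  bias=-1
  edge (13, 13)→(12, 13): d=(-1,0) right/bottom  bias=-1
    (0,0)@(1, 1): e=[-3,0,12] → ·  [on edge]
    (1,1)@(3, 3): e=[-1,0,10] → ·  [on edge]
    (2,2)@(5, 5): e=[1,0,8] → ·  [on edge]
    (3,3)@(7, 7): e=[3,0,6] → ·  [on edge]
    (4,4)@(9, 9): e=[5,0,4] → ·  [on edge]
    (5,5)@(11, 11): e=[7,0,2] → ·  [on edge]
    (0,6)@(1, 13): e=[-99,108,0] → ·  [on edge]
    (1,6)@(3, 13): e=[-81,90,0] → ·  [on edge]
    (2,6)@(5, 13): e=[-63,72,0] → ·  [on edge]
    (3,6)@(7, 13): e=[-45,54,0] → ·  [on edge]
    (4,6)@(9, 13): e=[-27,36,0] → ·  [on edge]
    (5,6)@(11, 13): e=[-9,18,0] → ·  [on edge]
    (6,6)@(13, 13): e=[9,0,0] → ·  [on edge]
  covered (0 px):
    · · · · · · ·
    · · · · · · ·
    · · · · · · ·
    · · · · · · ·
    · · · · · · ·
    · · · · · · ·
    · · · · · · ·
    · · · · · · ·
    · · · · · · ·
T1:
  2·area = 8
  edge (11, 10)→(4, 4): d=(-7,-6) top-left  bias=+0
  edge (4, 4)→(10, 8): d=(6,4) right/bottom  bias=-1
  edge (10, 8)→(11, 10): d=(1,2) right/bottom  bias=-1
  covered (0 px):
    · · · · · · ·
    · · · · · · ·
    · · · · · · ·
    · · · · · · ·
    · · · · · · ·
    · · · · · · ·
    · · · · · · ·
    · · · · · · ·
    · · · · · · ·
T2:
  2·area = 70
  edge (2, 18)→(2, 4): d=(0,-14) top-left  bias=+0
  edge (2, 4)→(7, 7): d=(5,3) right/bottom  bias=-1
  edge (7, 7)→(2, 18): d=(-5,11) right/bottom  bias=-1
    (1,2)@(3, 5): e=[14,2,54] → #
    (2,2)@(5, 5): e=[42,-4,32] → ·
    (1,3)@(3, 7): e=[14,12,44] → #
    (2,3)@(5, 7): e=[42,6,22] → #
    (3,3)@(7, 7): e=[70,0,0] → ·  [on edge]
    (1,4)@(3, 9): e=[14,22,34] → #
    (3,4)@(7, 9): e=[70,10,-10] → ·
    (1,5)@(3, 11): e=[14,32,24] → #
    (3,5)@(7, 11): e=[70,20,-20] → ·
    (1,6)@(3, 13): e=[14,42,14] → #
    (2,6)@(5, 13): e=[42,36,-8] → ·
    (1,7)@(3, 15): e=[14,52,4] → #
  covered (9 px):
    · · · · · · ·
    · · · · · · ·
    · # · · · · ·
    · # # · · · ·
    · # # · · · ·
    · # # · · · ·
    · # · · · · ·
    · # · · · · ·
    · · · · · · ·
T3:
  2·area = 96
  edge (12, 6)→(8, 14): d=(-4,8) right/bottom  bias=-1
  edge (8, 14)→(2, 2): d=(-6,-12) top-left  bias=+0
  edge (2, 2)→(12, 6): d=(10,4) right/bottom  bias=-1
    (1,1)@(3, 3): e=[84,6,6] → #
    (2,1)@(5, 3): e=[68,30,-2] → ·
    (1,2)@(3, 5): e=[76,-6,26] → ·
    (2,2)@(5, 5): e=[60,18,18] → #
    (3,2)@(7, 5): e=[44,42,10] → #
    (4,2)@(9, 5): e=[28,66,2] → #
    (5,2)@(11, 5): e=[12,90,-6] → ·
    (2,3)@(5, 7): e=[52,6,38] → #
    (5,3)@(11, 7): e=[4,78,14] → #
    (6,3)@(13, 7): e=[-12,102,6] → ·
    (2,4)@(5, 9): e=[44,-6,58] → ·
    (3,4)@(7, 9): e=[28,18,50] → #
  covered (12 px):
    · · · · · · ·
    · # · · · · ·
    · · # # # · ·
    · · # # # # ·
    · · · # # · ·
    · · · # # · ·
    · · · · · · ·
    · · · · · · ·
    · · · · · · ·

Final: [6,22,42]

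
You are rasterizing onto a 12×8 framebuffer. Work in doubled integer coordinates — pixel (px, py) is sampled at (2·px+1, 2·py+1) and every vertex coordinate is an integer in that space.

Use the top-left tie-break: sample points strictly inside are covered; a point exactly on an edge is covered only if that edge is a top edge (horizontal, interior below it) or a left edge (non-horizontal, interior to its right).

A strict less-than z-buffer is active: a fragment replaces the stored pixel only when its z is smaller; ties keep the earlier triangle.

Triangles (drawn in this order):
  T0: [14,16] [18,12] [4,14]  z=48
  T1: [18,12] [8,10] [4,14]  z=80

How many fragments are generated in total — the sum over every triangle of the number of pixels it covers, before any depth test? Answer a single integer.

T0:
  2·area = 48  (B↔C swapped to make it positive)
  edge (14, 16)→(4, 14): d=(-10,-2) top-left  bias=+0
  edge (4, 14)→(18, 12): d=(14,-2) top-left  bias=+0
  edge (18, 12)→(14, 16): d=(-4,4) right/bottom  bias=-1
    (11,3)@(23, 7): e=[108,-60,0] → ·  [on edge]
    (10,4)@(21, 9): e=[84,-36,0] → ·  [on edge]
    (9,5)@(19, 11): e=[60,-12,0] → ·  [on edge]
    (5,6)@(11, 13): e=[24,0,24] → #  [on edge]
    (6,6)@(13, 13): e=[28,4,16] → #
    (7,6)@(15, 13): e=[32,8,8] → #
    (8,6)@(17, 13): e=[36,12,0] → ·  [on edge]
    (4,7)@(9, 15): e=[0,24,24] → #  [on edge]
    (7,7)@(15, 15): e=[12,36,0] → ·  [on edge]
  covered (6 px):
    · · · · · · · · · · · ·
    · · · · · · · · · · · ·
    · · · · · · · · · · · ·
    · · · · · · · · · · · ·
    · · · · · · · · · · · ·
    · · · · · · · · · · · ·
    · · · · · # # # · · · ·
    · · · · # # # · · · · ·
T1:
  2·area = 48  (B↔C swapped to make it positive)
  edge (18, 12)→(4, 14): d=(-14,2) right/bottom  bias=-1
  edge (4, 14)→(8, 10): d=(4,-4) top-left  bias=+0
  edge (8, 10)→(18, 12): d=(10,2) right/bottom  bias=-1
    (8,0)@(17, 1): e=[156,0,-108] → ·  [on edge]
    (7,1)@(15, 3): e=[132,0,-84] → ·  [on edge]
    (6,2)@(13, 5): e=[108,0,-60] → ·  [on edge]
    (5,3)@(11, 7): e=[84,0,-36] → ·  [on edge]
    (1,4)@(3, 9): e=[72,-24,0] → ·  [on edge]
    (4,4)@(9, 9): e=[60,0,-12] → ·  [on edge]
    (3,5)@(7, 11): e=[36,0,12] → #  [on edge]
    (4,5)@(9, 11): e=[32,8,8] → #
    (5,5)@(11, 11): e=[28,16,4] → #
    (6,5)@(13, 11): e=[24,24,0] → ·  [on edge]
    (2,6)@(5, 13): e=[12,0,36] → #  [on edge]
    (5,6)@(11, 13): e=[0,24,24] → ·  [on edge]
    (11,6)@(23, 13): e=[-24,72,0] → ·  [on edge]
    (1,7)@(3, 15): e=[-12,0,60] → ·  [on edge]
  covered (6 px):
    · · · · · · · · · · · ·
    · · · · · · · · · · · ·
    · · · · · · · · · · · ·
    · · · · · · · · · · · ·
    · · · · · · · · · · · ·
    · · · # # # · · · · · ·
    · · # # # · · · · · · ·
    · · · · · · · · · · · ·

Final: 12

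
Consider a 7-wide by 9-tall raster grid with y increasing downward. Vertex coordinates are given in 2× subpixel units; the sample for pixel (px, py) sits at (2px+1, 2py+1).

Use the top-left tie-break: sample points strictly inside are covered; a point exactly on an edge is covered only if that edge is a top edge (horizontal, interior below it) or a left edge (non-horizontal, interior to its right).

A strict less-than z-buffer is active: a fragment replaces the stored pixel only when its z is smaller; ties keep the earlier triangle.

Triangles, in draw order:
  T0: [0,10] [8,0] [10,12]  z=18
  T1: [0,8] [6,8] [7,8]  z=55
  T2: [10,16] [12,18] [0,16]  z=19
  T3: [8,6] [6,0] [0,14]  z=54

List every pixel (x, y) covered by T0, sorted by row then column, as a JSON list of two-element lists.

T0:
  2·area = 116
  edge (0, 10)→(8, 0): d=(8,-10) top-left  bias=+0
  edge (8, 0)→(10, 12): d=(2,12) right/bottom  bias=-1
  edge (10, 12)→(0, 10): d=(-10,-2) top-left  bias=+0
    (3,1)@(7, 3): e=[14,18,84] → #
    (4,1)@(9, 3): e=[34,-6,88] → ·
    (2,2)@(5, 5): e=[10,46,60] → #
    (4,2)@(9, 5): e=[50,-2,68] → ·
    (1,3)@(3, 7): e=[6,74,36] → #
    (4,3)@(9, 7): e=[66,2,48] → #
    (5,3)@(11, 7): e=[86,-22,52] → ·
    (0,4)@(1, 9): e=[2,102,12] → #
    (5,4)@(11, 9): e=[102,-18,32] → ·
    (0,5)@(1, 11): e=[18,106,-8] → ·
    (1,5)@(3, 11): e=[38,82,-4] → ·
    (2,5)@(5, 11): e=[58,58,0] → #  [on edge]
  covered (15 px):
    · · · · · · ·
    · · · # · · ·
    · · # # · · ·
    · # # # # · ·
    # # # # # · ·
    · · # # # · ·
    · · · · · · ·
    · · · · · · ·
    · · · · · · ·
T1:
  degenerate (2·area = 0) — covers nothing
T2:
  2·area = 20
  edge (10, 16)→(12, 18): d=(2,2) right/bottom  bias=-1
  edge (12, 18)→(0, 16): d=(-12,-2) top-left  bias=+0
  edge (0, 16)→(10, 16): d=(10,0) top-left  bias=+0
    (0,3)@(1, 7): e=[0,110,-90] → ·  [on edge]
    (1,4)@(3, 9): e=[0,90,-70] → ·  [on edge]
    (2,5)@(5, 11): e=[0,70,-50] → ·  [on edge]
    (3,6)@(7, 13): e=[0,50,-30] → ·  [on edge]
    (4,7)@(9, 15): e=[0,30,-10] → ·  [on edge]
    (3,8)@(7, 17): e=[8,2,10] → #
    (4,8)@(9, 17): e=[4,6,10] → #
    (5,8)@(11, 17): e=[0,10,10] → ·  [on edge]
  covered (2 px):
    · · · · · · ·
    · · · · · · ·
    · · · · · · ·
    · · · · · · ·
    · · · · · · ·
    · · · · · · ·
    · · · · · · ·
    · · · · · · ·
    · · · # # · ·
T3:
  2·area = 64  (B↔C swapped to make it positive)
  edge (8, 6)→(0, 14): d=(-8,8) right/bottom  bias=-1
  edge (0, 14)→(6, 0): d=(6,-14) top-left  bias=+0
  edge (6, 0)→(8, 6): d=(2,6) right/bottom  bias=-1
    (6,0)@(13, 1): e=[0,104,-40] → ·  [on edge]
    (2,1)@(5, 3): e=[48,4,12] → #
    (3,1)@(7, 3): e=[32,32,0] → ·  [on edge]
    (5,1)@(11, 3): e=[0,88,-24] → ·  [on edge]
    (2,2)@(5, 5): e=[32,16,16] → #
    (3,2)@(7, 5): e=[16,44,4] → #
    (4,2)@(9, 5): e=[0,72,-8] → ·  [on edge]
    (1,3)@(3, 7): e=[32,0,32] → #  [on edge]
    (3,3)@(7, 7): e=[0,56,8] → ·  [on edge]
    (1,4)@(3, 9): e=[16,12,36] → #
    (2,4)@(5, 9): e=[0,40,24] → ·  [on edge]
    (4,4)@(9, 9): e=[-32,96,0] → ·  [on edge]
    (1,5)@(3, 11): e=[0,24,40] → ·  [on edge]
    (0,6)@(1, 13): e=[0,8,56] → ·  [on edge]
    (5,7)@(11, 15): e=[-96,160,0] → ·  [on edge]
  covered (6 px):
    · · · · · · ·
    · · # · · · ·
    · · # # · · ·
    · # # · · · ·
    · # · · · · ·
    · · · · · · ·
    · · · · · · ·
    · · · · · · ·
    · · · · · · ·

Answer: [[3,1],[2,2],[3,2],[1,3],[2,3],[3,3],[4,3],[0,4],[1,4],[2,4],[3,4],[4,4],[2,5],[3,5],[4,5]]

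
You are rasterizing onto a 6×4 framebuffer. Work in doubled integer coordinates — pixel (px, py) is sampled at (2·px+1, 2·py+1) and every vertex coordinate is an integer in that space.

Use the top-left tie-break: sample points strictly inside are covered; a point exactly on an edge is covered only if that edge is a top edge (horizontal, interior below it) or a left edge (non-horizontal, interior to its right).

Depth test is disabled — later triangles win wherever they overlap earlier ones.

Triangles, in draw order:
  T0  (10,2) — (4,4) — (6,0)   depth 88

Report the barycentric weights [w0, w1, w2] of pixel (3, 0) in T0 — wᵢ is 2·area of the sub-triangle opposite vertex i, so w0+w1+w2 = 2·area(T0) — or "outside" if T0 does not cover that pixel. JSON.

T0:
  2·area = 20
  edge (10, 2)→(4, 4): d=(-6,2) right/bottom  bias=-1
  edge (4, 4)→(6, 0): d=(2,-4) top-left  bias=+0
  edge (6, 0)→(10, 2): d=(4,2) right/bottom  bias=-1
    (3,0)@(7, 1): e=[12,6,2] → #
    (4,0)@(9, 1): e=[8,14,-2] → ·
    (2,1)@(5, 3): e=[4,2,14] → #
    (3,1)@(7, 3): e=[0,10,10] → ·  [on edge]
    (0,2)@(1, 5): e=[0,-10,30] → ·  [on edge]
    (2,2)@(5, 5): e=[-8,6,22] → ·
  covered (2 px):
    · · · # · ·
    · · # · · ·
    · · · · · ·
    · · · · · ·

Final: [6,2,12]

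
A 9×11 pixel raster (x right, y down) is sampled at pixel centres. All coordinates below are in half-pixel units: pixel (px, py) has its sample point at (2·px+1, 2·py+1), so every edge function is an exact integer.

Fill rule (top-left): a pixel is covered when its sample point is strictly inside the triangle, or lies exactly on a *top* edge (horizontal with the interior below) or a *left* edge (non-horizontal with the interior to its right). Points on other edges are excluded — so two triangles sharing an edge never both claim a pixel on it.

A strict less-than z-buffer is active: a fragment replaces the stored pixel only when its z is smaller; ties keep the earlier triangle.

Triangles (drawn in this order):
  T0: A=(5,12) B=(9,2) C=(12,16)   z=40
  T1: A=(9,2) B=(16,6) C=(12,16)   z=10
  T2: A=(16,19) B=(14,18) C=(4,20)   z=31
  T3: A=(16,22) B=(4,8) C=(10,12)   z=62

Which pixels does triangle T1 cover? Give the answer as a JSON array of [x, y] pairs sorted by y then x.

T0:
  2·area = 86
  edge (5, 12)→(9, 2): d=(4,-10) top-left  bias=+0
  edge (9, 2)→(12, 16): d=(3,14) right/bottom  bias=-1
  edge (12, 16)→(5, 12): d=(-7,-4) top-left  bias=+0
    (4,1)@(9, 3): e=[4,3,79] → X
    (5,1)@(11, 3): e=[24,-25,87] → .
    (4,2)@(9, 5): e=[12,9,65] → X
    (5,2)@(11, 5): e=[32,-19,73] → .
    (3,3)@(7, 7): e=[0,43,43] → X  [on edge]
    (5,3)@(11, 7): e=[40,-13,59] → .
    (3,4)@(7, 9): e=[8,49,29] → X
    (5,4)@(11, 9): e=[48,-7,45] → .
    (3,5)@(7, 11): e=[16,55,15] → X
    (5,5)@(11, 11): e=[56,-1,31] → .
    (3,6)@(7, 13): e=[24,61,1] → X
    (5,6)@(11, 13): e=[64,5,17] → X
    (1,8)@(3, 17): e=[0,129,-43] → .  [on edge]
  covered (12 px):
    . . . . . . . . .
    . . . . X . . . .
    . . . . X . . . .
    . . . X X . . . .
    . . . X X . . . .
    . . . X X . . . .
    . . . X X X . . .
    . . . . . X . . .
    . . . . . . . . .
    . . . . . . . . .
    . . . . . . . . .
T1:
  2·area = 86
  edge (9, 2)→(16, 6): d=(7,4) right/bottom  bias=-1
  edge (16, 6)→(12, 16): d=(-4,10) right/bottom  bias=-1
  edge (12, 16)→(9, 2): d=(-3,-14) top-left  bias=+0
    (5,2)@(11, 5): e=[13,54,19] → X
    (6,2)@(13, 5): e=[5,34,47] → X
    (7,2)@(15, 5): e=[-3,14,75] → .
    (5,3)@(11, 7): e=[27,46,13] → X
    (7,3)@(15, 7): e=[11,6,69] → X
    (8,3)@(17, 7): e=[3,-14,97] → .
    (5,4)@(11, 9): e=[41,38,7] → X
    (7,4)@(15, 9): e=[25,-2,63] → .
    (5,5)@(11, 11): e=[55,30,1] → X
    (7,5)@(15, 11): e=[39,-10,57] → .
    (5,6)@(11, 13): e=[69,22,-5] → .
    (6,6)@(13, 13): e=[61,2,23] → X
  covered (10 px):
    . . . . . . . . .
    . . . . . . . . .
    . . . . . X X . .
    . . . . . X X X .
    . . . . . X X . .
    . . . . . X X . .
    . . . . . . X . .
    . . . . . . . . .
    . . . . . . . . .
    . . . . . . . . .
    . . . . . . . . .
T2:
  2·area = 14  (B↔C swapped to make it positive)
  edge (16, 19)→(4, 20): d=(-12,1) right/bottom  bias=-1
  edge (4, 20)→(14, 18): d=(10,-2) top-left  bias=+0
  edge (14, 18)→(16, 19): d=(2,1) right/bottom  bias=-1
    (4,9)@(9, 19): e=[7,0,7] → X  [on edge]
    (5,9)@(11, 19): e=[5,4,5] → X
    (6,9)@(13, 19): e=[3,8,3] → X
    (7,9)@(15, 19): e=[1,12,1] → X
    (8,9)@(17, 19): e=[-1,16,-1] → .
    (4,10)@(9, 21): e=[-17,20,11] → .
    (5,10)@(11, 21): e=[-19,24,9] → .
    (6,10)@(13, 21): e=[-21,28,7] → .
    (7,10)@(15, 21): e=[-23,32,5] → .
  covered (4 px):
    . . . . . . . . .
    . . . . . . . . .
    . . . . . . . . .
    . . . . . . . . .
    . . . . . . . . .
    . . . . . . . . .
    . . . . . . . . .
    . . . . . . . . .
    . . . . . . . . .
    . . . . X X X X .
    . . . . . . . . .
T3:
  2·area = 36
  edge (16, 22)→(4, 8): d=(-12,-14) top-left  bias=+0
  edge (4, 8)→(10, 12): d=(6,4) right/bottom  bias=-1
  edge (10, 12)→(16, 22): d=(6,10) right/bottom  bias=-1
    (3,3)@(7, 7): e=[54,-18,0] → .  [on edge]
    (2,4)@(5, 9): e=[2,2,32] → X
    (3,4)@(7, 9): e=[30,-6,12] → .
    (2,5)@(5, 11): e=[-22,14,44] → .
    (3,5)@(7, 11): e=[6,6,24] → X
    (4,5)@(9, 11): e=[34,-2,4] → .
    (3,6)@(7, 13): e=[-18,18,36] → .
    (4,6)@(9, 13): e=[10,10,16] → X
    (5,6)@(11, 13): e=[38,2,-4] → .
    (4,7)@(9, 15): e=[-14,22,28] → .
    (5,7)@(11, 15): e=[14,14,8] → X
    (6,7)@(13, 15): e=[42,6,-12] → .
    (6,8)@(13, 17): e=[18,18,0] → .  [on edge]
  covered (4 px):
    . . . . . . . . .
    . . . . . . . . .
    . . . . . . . . .
    . . . . . . . . .
    . . X . . . . . .
    . . . X . . . . .
    . . . . X . . . .
    . . . . . X . . .
    . . . . . . . . .
    . . . . . . . . .
    . . . . . . . . .

Result: [[5,2],[6,2],[5,3],[6,3],[7,3],[5,4],[6,4],[5,5],[6,5],[6,6]]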